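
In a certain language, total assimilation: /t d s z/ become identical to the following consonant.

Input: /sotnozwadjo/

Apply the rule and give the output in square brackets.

/t/ before /n/ → [n] (total assimilation)
/z/ before /w/ → [w] (total assimilation)
/d/ before /j/ → [j] (total assimilation)

[sonnowwajjo]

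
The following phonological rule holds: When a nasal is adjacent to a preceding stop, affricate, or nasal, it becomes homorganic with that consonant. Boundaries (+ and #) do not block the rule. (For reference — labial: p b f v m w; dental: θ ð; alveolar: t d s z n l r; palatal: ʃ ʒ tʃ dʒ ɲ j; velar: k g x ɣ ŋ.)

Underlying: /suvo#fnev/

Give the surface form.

no segment meets the rule's conditions; no change.

[suvo#fnev]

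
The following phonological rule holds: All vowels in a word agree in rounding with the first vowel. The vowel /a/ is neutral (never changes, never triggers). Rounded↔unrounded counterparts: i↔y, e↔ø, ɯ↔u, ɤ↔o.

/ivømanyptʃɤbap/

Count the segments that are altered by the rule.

2

/ø/ harmonizes with /i/ ([-round]) → [e]
/y/ harmonizes with /i/ ([-round]) → [i]
2 segments change.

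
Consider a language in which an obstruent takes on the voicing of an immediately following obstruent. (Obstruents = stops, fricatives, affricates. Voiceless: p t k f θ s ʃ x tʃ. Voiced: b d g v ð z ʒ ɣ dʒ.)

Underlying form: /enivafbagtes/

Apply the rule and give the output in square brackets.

[enivavbaktes]

/f/ before /b/ (voiced) → [v]
/g/ before /t/ (voiceless) → [k]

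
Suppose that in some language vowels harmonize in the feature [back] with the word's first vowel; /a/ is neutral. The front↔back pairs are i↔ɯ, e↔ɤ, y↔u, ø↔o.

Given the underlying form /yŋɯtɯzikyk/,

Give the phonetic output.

[yŋitizikyk]

/ɯ/ harmonizes with /y/ ([-back]) → [i]
/ɯ/ harmonizes with /y/ ([-back]) → [i]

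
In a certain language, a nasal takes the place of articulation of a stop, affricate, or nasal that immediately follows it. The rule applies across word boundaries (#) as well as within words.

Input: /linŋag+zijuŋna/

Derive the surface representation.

/n/ before /ŋ/ (velar) → [ŋ]
/ŋ/ before /n/ (alveolar) → [n]

[liŋŋag+zijunna]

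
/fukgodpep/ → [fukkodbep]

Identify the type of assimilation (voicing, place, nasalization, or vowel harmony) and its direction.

/g/→[k] /p/→[b].
Each target copies a feature from the preceding segment, so the direction is progressive.

voicing assimilation, progressive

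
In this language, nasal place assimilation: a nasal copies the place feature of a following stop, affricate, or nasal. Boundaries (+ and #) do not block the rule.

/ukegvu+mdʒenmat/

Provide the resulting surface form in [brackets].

/m/ before /dʒ/ (palatal) → [ɲ]
/n/ before /m/ (labial) → [m]

[ukegvu+ɲdʒemmat]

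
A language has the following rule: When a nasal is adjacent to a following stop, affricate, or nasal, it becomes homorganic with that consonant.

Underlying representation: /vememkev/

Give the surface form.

/m/ before /k/ (velar) → [ŋ]

[vemeŋkev]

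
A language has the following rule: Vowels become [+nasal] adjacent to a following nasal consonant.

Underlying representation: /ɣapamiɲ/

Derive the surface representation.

[ɣapãmĩɲ]

/a/ before nasal /m/ → [ã]
/i/ before nasal /ɲ/ → [ĩ]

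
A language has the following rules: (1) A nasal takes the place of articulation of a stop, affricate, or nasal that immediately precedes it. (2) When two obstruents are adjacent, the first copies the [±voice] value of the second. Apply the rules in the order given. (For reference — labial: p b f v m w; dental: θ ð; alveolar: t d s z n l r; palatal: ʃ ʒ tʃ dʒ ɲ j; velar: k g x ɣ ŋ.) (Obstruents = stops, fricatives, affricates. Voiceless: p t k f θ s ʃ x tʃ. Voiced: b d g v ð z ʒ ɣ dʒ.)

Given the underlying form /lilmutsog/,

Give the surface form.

[lilmutsog]

Rule 1: no segment meets the rule's conditions; no change.
After rule 1: lilmutsog
Rule 2: no segment meets the rule's conditions; no change.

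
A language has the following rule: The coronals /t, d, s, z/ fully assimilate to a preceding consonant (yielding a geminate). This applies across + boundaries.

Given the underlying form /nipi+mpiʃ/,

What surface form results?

[nipi+mpiʃ]

no segment meets the rule's conditions; no change.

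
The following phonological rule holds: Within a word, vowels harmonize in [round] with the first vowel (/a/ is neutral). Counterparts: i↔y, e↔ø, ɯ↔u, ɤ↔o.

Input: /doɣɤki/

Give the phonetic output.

/ɤ/ harmonizes with /o/ ([+round]) → [o]
/i/ harmonizes with /o/ ([+round]) → [y]

[doɣoky]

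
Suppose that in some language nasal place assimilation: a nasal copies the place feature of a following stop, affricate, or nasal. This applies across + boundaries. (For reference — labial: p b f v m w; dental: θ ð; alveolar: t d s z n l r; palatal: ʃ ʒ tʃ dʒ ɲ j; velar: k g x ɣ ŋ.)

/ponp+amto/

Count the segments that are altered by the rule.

2

/n/ before /p/ (labial) → [m]
/m/ before /t/ (alveolar) → [n]
2 segments change.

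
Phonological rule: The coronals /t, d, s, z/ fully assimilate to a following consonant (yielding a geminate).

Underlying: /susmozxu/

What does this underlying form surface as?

[summoxxu]

/s/ before /m/ → [m] (total assimilation)
/z/ before /x/ → [x] (total assimilation)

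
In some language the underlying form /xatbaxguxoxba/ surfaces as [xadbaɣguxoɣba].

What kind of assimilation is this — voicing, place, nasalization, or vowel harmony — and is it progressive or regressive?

voicing assimilation, regressive

/t/→[d] /x/→[ɣ] /x/→[ɣ].
Each target copies a feature from the following segment, so the direction is regressive.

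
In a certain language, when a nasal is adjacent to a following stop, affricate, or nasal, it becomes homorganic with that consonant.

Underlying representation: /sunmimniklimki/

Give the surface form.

[summinnikliŋki]

/n/ before /m/ (labial) → [m]
/m/ before /n/ (alveolar) → [n]
/m/ before /k/ (velar) → [ŋ]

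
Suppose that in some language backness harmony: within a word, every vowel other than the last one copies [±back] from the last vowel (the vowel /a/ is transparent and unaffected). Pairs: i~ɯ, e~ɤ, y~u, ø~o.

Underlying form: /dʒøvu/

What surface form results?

[dʒovu]

/ø/ harmonizes with /u/ ([+back]) → [o]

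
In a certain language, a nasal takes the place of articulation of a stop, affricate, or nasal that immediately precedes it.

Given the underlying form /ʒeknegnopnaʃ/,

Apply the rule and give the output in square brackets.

[ʒekŋegŋopmaʃ]

/n/ after /k/ (velar) → [ŋ]
/n/ after /g/ (velar) → [ŋ]
/n/ after /p/ (labial) → [m]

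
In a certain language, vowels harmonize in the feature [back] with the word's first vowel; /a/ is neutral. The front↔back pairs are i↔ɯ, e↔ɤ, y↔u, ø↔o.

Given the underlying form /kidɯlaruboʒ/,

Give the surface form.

/ɯ/ harmonizes with /i/ ([-back]) → [i]
/u/ harmonizes with /i/ ([-back]) → [y]
/o/ harmonizes with /i/ ([-back]) → [ø]

[kidilarybøʒ]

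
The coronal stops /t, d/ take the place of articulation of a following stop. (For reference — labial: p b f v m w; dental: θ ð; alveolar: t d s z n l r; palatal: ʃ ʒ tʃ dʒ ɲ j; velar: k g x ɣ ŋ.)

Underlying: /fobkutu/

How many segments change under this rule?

No segment meets the rule's conditions.

0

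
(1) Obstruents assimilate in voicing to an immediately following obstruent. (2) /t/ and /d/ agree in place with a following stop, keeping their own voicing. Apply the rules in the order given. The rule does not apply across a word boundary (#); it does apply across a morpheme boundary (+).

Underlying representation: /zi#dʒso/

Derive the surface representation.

Rule 1: /dʒ/ before /s/ (voiceless) → [tʃ]
After rule 1: zi#tʃso
Rule 2: no segment meets the rule's conditions; no change.

[zi#tʃso]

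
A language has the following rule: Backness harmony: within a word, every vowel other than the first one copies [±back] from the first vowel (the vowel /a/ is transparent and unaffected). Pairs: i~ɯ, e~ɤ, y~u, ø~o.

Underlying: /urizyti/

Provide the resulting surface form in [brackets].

[urɯzutɯ]

/i/ harmonizes with /u/ ([+back]) → [ɯ]
/y/ harmonizes with /u/ ([+back]) → [u]
/i/ harmonizes with /u/ ([+back]) → [ɯ]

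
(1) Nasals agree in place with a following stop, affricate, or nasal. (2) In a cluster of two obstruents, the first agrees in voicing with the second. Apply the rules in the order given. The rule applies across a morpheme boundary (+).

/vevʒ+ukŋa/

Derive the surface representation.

Rule 1: no segment meets the rule's conditions; no change.
After rule 1: vevʒ+ukŋa
Rule 2: no segment meets the rule's conditions; no change.

[vevʒ+ukŋa]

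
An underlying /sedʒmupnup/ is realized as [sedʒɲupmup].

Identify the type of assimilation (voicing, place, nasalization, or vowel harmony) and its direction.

/m/→[ɲ] /n/→[m].
Each target copies a feature from the preceding segment, so the direction is progressive.

place assimilation, progressive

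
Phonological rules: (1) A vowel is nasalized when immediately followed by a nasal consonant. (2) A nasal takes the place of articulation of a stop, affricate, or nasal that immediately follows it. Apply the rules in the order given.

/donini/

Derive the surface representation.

[dõnĩni]

Rule 1: /o/ before nasal /n/ → [õ]
Rule 1: /i/ before nasal /n/ → [ĩ]
After rule 1: dõnĩni
Rule 2: no segment meets the rule's conditions; no change.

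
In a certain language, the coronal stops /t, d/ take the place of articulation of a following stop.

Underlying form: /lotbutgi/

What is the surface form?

[lopbukgi]

/t/ before /b/ (labial) → [p]
/t/ before /g/ (velar) → [k]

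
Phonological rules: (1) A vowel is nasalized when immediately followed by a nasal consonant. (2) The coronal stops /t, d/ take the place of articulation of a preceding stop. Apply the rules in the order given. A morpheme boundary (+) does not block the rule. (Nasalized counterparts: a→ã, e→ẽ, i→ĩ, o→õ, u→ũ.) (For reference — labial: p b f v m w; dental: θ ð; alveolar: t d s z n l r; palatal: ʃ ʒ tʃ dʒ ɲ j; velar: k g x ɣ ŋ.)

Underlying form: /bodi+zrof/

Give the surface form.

[bodi+zrof]

Rule 1: no segment meets the rule's conditions; no change.
After rule 1: bodi+zrof
Rule 2: no segment meets the rule's conditions; no change.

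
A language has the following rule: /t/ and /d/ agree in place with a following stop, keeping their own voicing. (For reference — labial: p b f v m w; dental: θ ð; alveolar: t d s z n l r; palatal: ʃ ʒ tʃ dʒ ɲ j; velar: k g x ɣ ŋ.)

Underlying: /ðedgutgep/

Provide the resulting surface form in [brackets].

[ðeggukgep]

/d/ before /g/ (velar) → [g]
/t/ before /g/ (velar) → [k]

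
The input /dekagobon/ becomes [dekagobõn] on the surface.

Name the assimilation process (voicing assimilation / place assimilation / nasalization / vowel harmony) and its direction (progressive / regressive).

nasalization, regressive

/o/→[õ].
Each target copies a feature from the following segment, so the direction is regressive.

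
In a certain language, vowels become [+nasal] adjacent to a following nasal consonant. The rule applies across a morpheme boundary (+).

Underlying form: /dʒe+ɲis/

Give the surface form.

/e/ before nasal /ɲ/ → [ẽ]

[dʒẽ+ɲis]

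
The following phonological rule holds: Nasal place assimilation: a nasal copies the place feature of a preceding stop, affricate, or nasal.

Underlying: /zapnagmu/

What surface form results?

[zapmagŋu]

/n/ after /p/ (labial) → [m]
/m/ after /g/ (velar) → [ŋ]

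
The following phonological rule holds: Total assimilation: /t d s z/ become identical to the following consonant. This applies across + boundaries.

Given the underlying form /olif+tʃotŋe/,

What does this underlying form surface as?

/t/ before /ŋ/ → [ŋ] (total assimilation)

[olif+tʃoŋŋe]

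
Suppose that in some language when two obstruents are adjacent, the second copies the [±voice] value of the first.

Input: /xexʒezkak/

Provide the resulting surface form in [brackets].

[xexʃezgak]

/ʒ/ after /x/ (voiceless) → [ʃ]
/k/ after /z/ (voiced) → [g]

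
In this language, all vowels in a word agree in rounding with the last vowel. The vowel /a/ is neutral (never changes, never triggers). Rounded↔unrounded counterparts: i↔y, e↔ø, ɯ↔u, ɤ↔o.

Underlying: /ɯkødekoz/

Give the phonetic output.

/ɯ/ harmonizes with /o/ ([+round]) → [u]
/e/ harmonizes with /o/ ([+round]) → [ø]

[ukødøkoz]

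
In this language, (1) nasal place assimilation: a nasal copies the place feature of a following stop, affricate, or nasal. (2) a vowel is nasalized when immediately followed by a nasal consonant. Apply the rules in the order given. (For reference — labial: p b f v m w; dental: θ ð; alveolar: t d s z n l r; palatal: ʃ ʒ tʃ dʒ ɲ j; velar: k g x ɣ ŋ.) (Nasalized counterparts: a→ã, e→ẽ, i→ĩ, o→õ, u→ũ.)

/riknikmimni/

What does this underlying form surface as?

[riknikmĩnni]

Rule 1: /m/ before /n/ (alveolar) → [n]
After rule 1: riknikminni
Rule 2: /i/ before nasal /n/ → [ĩ]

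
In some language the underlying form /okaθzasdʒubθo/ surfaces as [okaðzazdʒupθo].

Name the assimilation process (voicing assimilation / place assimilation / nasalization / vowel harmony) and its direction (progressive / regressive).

voicing assimilation, regressive

/θ/→[ð] /s/→[z] /b/→[p].
Each target copies a feature from the following segment, so the direction is regressive.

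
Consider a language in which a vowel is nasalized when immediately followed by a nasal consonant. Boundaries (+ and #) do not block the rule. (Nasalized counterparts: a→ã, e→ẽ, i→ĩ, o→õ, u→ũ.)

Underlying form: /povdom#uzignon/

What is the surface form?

[povdõm#uzignõn]

/o/ before nasal /m/ → [õ]
/o/ before nasal /n/ → [õ]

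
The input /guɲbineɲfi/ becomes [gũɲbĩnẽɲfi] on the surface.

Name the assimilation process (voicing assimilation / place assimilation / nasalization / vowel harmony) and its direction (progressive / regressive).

nasalization, regressive

/u/→[ũ] /i/→[ĩ] /e/→[ẽ].
Each target copies a feature from the following segment, so the direction is regressive.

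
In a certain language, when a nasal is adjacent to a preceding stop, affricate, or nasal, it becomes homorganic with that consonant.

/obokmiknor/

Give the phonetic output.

[obokŋikŋor]

/m/ after /k/ (velar) → [ŋ]
/n/ after /k/ (velar) → [ŋ]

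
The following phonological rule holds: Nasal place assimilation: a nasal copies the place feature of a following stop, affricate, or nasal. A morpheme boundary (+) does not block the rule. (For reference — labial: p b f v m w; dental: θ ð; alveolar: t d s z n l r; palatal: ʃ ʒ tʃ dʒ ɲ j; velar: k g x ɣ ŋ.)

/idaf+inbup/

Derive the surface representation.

[idaf+imbup]

/n/ before /b/ (labial) → [m]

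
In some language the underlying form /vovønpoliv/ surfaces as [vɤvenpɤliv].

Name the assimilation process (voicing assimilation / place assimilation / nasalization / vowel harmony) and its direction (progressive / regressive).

vowel harmony, regressive

/o/→[ɤ] /ø/→[e] /o/→[ɤ].
Vowels agree with the last vowel, so the harmony is regressive.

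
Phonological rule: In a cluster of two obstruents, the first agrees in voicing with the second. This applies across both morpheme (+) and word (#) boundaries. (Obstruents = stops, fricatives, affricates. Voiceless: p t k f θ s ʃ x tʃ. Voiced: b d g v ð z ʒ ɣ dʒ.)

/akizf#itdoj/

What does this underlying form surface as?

[akisf#iddoj]

/z/ before /f/ (voiceless) → [s]
/t/ before /d/ (voiced) → [d]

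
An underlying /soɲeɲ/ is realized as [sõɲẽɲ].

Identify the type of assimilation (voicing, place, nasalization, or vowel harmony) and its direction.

/o/→[õ] /e/→[ẽ].
Each target copies a feature from the following segment, so the direction is regressive.

nasalization, regressive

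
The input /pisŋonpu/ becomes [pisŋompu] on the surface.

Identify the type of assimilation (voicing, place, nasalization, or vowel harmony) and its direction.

place assimilation, regressive

/n/→[m].
Each target copies a feature from the following segment, so the direction is regressive.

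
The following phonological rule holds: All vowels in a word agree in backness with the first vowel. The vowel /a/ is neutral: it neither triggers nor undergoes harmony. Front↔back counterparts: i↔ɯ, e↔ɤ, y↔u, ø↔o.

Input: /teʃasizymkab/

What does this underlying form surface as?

no segment meets the rule's conditions; no change.

[teʃasizymkab]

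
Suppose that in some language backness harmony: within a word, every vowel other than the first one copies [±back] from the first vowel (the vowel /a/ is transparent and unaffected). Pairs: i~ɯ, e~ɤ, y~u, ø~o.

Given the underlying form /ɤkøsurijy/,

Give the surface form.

[ɤkosurɯju]

/ø/ harmonizes with /ɤ/ ([+back]) → [o]
/i/ harmonizes with /ɤ/ ([+back]) → [ɯ]
/y/ harmonizes with /ɤ/ ([+back]) → [u]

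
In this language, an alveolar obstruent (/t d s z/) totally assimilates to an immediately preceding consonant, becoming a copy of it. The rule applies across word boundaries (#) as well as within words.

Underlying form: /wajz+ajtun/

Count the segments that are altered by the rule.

/z/ after /j/ → [j] (total assimilation)
/t/ after /j/ → [j] (total assimilation)
2 segments change.

2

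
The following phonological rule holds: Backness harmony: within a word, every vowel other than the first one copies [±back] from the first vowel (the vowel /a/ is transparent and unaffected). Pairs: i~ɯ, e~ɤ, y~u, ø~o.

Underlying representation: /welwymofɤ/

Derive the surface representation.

[welwymøfe]

/o/ harmonizes with /e/ ([-back]) → [ø]
/ɤ/ harmonizes with /e/ ([-back]) → [e]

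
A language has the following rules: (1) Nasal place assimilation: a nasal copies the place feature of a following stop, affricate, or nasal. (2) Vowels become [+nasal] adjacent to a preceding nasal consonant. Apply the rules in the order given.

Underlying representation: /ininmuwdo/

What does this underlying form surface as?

Rule 1: /n/ before /m/ (labial) → [m]
After rule 1: inimmuwdo
Rule 2: /i/ after nasal /n/ → [ĩ]
Rule 2: /u/ after nasal /m/ → [ũ]

[inĩmmũwdo]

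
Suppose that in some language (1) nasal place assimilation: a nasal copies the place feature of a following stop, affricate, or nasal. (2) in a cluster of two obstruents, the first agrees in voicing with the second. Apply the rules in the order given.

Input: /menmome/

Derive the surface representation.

Rule 1: /n/ before /m/ (labial) → [m]
After rule 1: memmome
Rule 2: no segment meets the rule's conditions; no change.

[memmome]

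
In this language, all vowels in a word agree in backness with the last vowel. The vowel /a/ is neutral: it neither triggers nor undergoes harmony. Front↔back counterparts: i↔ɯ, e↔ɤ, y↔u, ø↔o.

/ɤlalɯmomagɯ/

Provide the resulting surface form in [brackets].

[ɤlalɯmomagɯ]

no segment meets the rule's conditions; no change.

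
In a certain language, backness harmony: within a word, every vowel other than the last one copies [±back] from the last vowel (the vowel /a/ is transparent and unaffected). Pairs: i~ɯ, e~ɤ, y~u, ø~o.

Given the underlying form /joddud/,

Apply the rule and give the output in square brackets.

no segment meets the rule's conditions; no change.

[joddud]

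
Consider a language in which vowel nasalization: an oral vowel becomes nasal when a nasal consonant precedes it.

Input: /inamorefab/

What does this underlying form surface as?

/a/ after nasal /n/ → [ã]
/o/ after nasal /m/ → [õ]

[inãmõrefab]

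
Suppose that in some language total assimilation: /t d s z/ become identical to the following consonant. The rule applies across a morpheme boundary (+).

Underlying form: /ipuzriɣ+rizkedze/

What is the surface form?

[ipurriɣ+rikkezze]

/z/ before /r/ → [r] (total assimilation)
/z/ before /k/ → [k] (total assimilation)
/d/ before /z/ → [z] (total assimilation)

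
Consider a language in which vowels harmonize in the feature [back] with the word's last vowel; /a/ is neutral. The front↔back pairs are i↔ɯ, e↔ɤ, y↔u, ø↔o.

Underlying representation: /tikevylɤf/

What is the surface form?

/i/ harmonizes with /ɤ/ ([+back]) → [ɯ]
/e/ harmonizes with /ɤ/ ([+back]) → [ɤ]
/y/ harmonizes with /ɤ/ ([+back]) → [u]

[tɯkɤvulɤf]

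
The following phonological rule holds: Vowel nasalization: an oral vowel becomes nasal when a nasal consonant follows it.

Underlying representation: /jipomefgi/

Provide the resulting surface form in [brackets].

[jipõmefgi]

/o/ before nasal /m/ → [õ]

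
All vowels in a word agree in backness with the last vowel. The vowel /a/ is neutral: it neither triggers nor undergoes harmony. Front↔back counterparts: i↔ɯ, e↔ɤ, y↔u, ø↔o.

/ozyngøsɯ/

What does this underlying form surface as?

/y/ harmonizes with /ɯ/ ([+back]) → [u]
/ø/ harmonizes with /ɯ/ ([+back]) → [o]

[ozungosɯ]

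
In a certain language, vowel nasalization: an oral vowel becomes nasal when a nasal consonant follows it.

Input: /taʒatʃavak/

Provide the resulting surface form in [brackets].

no segment meets the rule's conditions; no change.

[taʒatʃavak]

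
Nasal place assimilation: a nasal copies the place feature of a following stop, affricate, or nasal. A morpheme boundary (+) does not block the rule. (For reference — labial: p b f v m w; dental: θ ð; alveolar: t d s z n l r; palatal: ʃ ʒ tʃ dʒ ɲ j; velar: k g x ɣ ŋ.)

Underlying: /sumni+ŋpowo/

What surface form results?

/m/ before /n/ (alveolar) → [n]
/ŋ/ before /p/ (labial) → [m]

[sunni+mpowo]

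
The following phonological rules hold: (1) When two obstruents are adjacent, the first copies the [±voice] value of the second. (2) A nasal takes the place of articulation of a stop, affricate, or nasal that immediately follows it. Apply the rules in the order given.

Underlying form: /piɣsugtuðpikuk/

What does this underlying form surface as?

Rule 1: /ɣ/ before /s/ (voiceless) → [x]
Rule 1: /g/ before /t/ (voiceless) → [k]
Rule 1: /ð/ before /p/ (voiceless) → [θ]
After rule 1: pixsuktuθpikuk
Rule 2: no segment meets the rule's conditions; no change.

[pixsuktuθpikuk]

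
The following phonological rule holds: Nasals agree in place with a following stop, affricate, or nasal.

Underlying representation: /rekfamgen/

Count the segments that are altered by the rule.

/m/ before /g/ (velar) → [ŋ]
1 segment changes.

1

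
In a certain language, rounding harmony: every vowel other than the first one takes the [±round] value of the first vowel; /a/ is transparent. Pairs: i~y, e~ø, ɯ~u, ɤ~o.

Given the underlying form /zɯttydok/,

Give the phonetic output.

[zɯttidɤk]

/y/ harmonizes with /ɯ/ ([-round]) → [i]
/o/ harmonizes with /ɯ/ ([-round]) → [ɤ]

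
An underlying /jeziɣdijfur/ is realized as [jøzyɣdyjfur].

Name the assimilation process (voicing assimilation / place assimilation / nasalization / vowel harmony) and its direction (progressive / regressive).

/e/→[ø] /i/→[y] /i/→[y].
Vowels agree with the last vowel, so the harmony is regressive.

vowel harmony, regressive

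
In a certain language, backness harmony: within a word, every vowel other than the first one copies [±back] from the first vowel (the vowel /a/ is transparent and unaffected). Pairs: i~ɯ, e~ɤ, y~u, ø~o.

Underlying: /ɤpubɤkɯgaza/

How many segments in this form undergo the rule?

0

No segment meets the rule's conditions.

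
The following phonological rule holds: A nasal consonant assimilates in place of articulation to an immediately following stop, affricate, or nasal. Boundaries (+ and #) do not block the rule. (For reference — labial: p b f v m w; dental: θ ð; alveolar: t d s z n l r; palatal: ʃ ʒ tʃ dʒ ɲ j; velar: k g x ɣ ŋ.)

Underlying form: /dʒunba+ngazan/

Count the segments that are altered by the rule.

/n/ before /b/ (labial) → [m]
/n/ before /g/ (velar) → [ŋ]
2 segments change.

2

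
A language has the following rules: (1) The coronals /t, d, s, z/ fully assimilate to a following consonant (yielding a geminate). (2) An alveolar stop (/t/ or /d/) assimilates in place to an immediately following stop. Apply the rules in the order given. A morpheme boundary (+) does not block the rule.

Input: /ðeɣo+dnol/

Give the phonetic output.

Rule 1: /d/ before /n/ → [n] (total assimilation)
After rule 1: ðeɣo+nnol
Rule 2: no segment meets the rule's conditions; no change.

[ðeɣo+nnol]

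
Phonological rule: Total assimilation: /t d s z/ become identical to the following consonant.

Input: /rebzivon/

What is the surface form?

no segment meets the rule's conditions; no change.

[rebzivon]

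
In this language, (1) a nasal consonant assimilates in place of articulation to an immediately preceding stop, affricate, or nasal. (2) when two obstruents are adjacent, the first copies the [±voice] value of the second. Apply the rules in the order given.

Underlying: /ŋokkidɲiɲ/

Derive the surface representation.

Rule 1: /ɲ/ after /d/ (alveolar) → [n]
After rule 1: ŋokkidniɲ
Rule 2: no segment meets the rule's conditions; no change.

[ŋokkidniɲ]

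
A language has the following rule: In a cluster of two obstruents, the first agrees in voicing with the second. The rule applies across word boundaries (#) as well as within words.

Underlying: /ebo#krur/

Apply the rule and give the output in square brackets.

[ebo#krur]

no segment meets the rule's conditions; no change.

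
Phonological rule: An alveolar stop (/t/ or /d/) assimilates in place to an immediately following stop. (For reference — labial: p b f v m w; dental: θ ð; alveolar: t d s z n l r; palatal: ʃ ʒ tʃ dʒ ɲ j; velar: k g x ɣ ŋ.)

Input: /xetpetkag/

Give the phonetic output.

[xeppekkag]

/t/ before /p/ (labial) → [p]
/t/ before /k/ (velar) → [k]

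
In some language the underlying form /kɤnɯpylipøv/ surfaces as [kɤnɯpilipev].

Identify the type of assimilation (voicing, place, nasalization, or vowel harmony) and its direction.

/y/→[i] /ø/→[e].
Vowels agree with the first vowel, so the harmony is progressive.

vowel harmony, progressive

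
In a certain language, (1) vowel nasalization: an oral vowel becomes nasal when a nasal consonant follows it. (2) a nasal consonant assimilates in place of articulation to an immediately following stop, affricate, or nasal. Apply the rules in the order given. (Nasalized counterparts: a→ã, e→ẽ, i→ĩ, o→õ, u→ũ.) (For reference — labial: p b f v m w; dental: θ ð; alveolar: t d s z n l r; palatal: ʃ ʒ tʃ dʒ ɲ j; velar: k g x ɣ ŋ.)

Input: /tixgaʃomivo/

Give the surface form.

[tixgaʃõmivo]

Rule 1: /o/ before nasal /m/ → [õ]
After rule 1: tixgaʃõmivo
Rule 2: no segment meets the rule's conditions; no change.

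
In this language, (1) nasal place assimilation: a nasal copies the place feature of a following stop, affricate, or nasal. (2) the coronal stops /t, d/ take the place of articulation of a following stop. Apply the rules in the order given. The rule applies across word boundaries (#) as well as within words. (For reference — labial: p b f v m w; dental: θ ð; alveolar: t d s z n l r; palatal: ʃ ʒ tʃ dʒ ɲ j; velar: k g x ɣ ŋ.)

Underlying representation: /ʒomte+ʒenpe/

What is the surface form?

[ʒonte+ʒempe]

Rule 1: /m/ before /t/ (alveolar) → [n]
Rule 1: /n/ before /p/ (labial) → [m]
After rule 1: ʒonte+ʒempe
Rule 2: no segment meets the rule's conditions; no change.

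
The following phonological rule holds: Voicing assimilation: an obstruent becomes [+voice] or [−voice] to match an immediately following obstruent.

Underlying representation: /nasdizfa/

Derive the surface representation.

/s/ before /d/ (voiced) → [z]
/z/ before /f/ (voiceless) → [s]

[nazdisfa]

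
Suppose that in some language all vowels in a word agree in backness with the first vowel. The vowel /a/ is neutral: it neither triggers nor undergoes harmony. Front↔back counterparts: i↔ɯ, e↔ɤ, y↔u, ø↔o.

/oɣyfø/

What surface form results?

[oɣufo]

/y/ harmonizes with /o/ ([+back]) → [u]
/ø/ harmonizes with /o/ ([+back]) → [o]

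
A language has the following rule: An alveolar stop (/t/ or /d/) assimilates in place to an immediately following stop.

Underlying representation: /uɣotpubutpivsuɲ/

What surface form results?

/t/ before /p/ (labial) → [p]
/t/ before /p/ (labial) → [p]

[uɣoppubuppivsuɲ]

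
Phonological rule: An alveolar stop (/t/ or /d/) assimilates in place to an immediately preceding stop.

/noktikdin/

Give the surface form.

[nokkikgin]

/t/ after /k/ (velar) → [k]
/d/ after /k/ (velar) → [g]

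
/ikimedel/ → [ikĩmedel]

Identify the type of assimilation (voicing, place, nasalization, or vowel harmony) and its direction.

/i/→[ĩ].
Each target copies a feature from the following segment, so the direction is regressive.

nasalization, regressive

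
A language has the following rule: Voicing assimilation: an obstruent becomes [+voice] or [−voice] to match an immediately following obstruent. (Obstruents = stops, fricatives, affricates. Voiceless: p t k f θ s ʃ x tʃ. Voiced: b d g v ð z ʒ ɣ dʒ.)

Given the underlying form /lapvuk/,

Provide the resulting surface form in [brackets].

/p/ before /v/ (voiced) → [b]

[labvuk]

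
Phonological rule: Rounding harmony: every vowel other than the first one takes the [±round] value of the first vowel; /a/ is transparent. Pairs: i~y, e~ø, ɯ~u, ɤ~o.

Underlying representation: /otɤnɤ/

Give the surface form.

[otono]

/ɤ/ harmonizes with /o/ ([+round]) → [o]
/ɤ/ harmonizes with /o/ ([+round]) → [o]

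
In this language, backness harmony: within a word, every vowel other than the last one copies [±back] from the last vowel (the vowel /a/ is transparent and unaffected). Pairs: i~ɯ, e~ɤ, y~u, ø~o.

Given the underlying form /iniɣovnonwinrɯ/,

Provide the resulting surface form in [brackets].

/i/ harmonizes with /ɯ/ ([+back]) → [ɯ]
/i/ harmonizes with /ɯ/ ([+back]) → [ɯ]
/i/ harmonizes with /ɯ/ ([+back]) → [ɯ]

[ɯnɯɣovnonwɯnrɯ]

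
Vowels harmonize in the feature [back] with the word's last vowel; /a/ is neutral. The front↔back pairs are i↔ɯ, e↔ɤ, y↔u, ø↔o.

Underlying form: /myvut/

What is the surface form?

[muvut]

/y/ harmonizes with /u/ ([+back]) → [u]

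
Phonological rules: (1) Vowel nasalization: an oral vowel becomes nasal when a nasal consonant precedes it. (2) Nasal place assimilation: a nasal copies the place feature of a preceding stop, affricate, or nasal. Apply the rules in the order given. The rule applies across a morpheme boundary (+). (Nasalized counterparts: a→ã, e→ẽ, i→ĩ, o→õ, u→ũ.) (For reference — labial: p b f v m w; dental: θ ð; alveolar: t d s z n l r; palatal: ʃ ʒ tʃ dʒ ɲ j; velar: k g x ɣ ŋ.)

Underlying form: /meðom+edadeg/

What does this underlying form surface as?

[mẽðom+ẽdadeg]

Rule 1: /e/ after nasal /m/ → [ẽ]
Rule 1: /e/ after nasal /m/ → [ẽ]
After rule 1: mẽðom+ẽdadeg
Rule 2: no segment meets the rule's conditions; no change.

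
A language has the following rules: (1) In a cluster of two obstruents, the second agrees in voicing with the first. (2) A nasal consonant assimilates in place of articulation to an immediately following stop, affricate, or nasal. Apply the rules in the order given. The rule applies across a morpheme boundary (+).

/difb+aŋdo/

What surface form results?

[difp+ando]

Rule 1: /b/ after /f/ (voiceless) → [p]
After rule 1: difp+aŋdo
Rule 2: /ŋ/ before /d/ (alveolar) → [n]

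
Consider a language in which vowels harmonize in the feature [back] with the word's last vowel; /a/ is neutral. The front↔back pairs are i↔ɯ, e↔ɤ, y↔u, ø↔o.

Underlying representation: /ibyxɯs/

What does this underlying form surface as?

/i/ harmonizes with /ɯ/ ([+back]) → [ɯ]
/y/ harmonizes with /ɯ/ ([+back]) → [u]

[ɯbuxɯs]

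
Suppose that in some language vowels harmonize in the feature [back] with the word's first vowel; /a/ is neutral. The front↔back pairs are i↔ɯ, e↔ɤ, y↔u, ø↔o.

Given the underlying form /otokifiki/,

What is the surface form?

/i/ harmonizes with /o/ ([+back]) → [ɯ]
/i/ harmonizes with /o/ ([+back]) → [ɯ]
/i/ harmonizes with /o/ ([+back]) → [ɯ]

[otokɯfɯkɯ]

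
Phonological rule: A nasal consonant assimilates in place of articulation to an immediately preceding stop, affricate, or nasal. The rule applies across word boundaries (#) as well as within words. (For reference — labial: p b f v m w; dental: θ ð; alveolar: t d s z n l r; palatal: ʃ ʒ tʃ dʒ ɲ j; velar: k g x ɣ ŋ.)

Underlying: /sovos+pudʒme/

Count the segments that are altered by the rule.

1

/m/ after /dʒ/ (palatal) → [ɲ]
1 segment changes.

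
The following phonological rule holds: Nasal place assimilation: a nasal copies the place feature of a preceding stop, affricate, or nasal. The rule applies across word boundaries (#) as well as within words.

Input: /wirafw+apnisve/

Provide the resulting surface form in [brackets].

[wirafw+apmisve]

/n/ after /p/ (labial) → [m]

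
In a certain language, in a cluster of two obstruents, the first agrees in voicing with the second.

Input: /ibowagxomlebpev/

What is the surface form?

[ibowakxomleppev]

/g/ before /x/ (voiceless) → [k]
/b/ before /p/ (voiceless) → [p]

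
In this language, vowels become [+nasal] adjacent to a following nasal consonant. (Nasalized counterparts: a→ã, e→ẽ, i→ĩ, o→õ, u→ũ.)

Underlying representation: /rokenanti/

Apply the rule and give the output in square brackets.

[rokẽnãnti]

/e/ before nasal /n/ → [ẽ]
/a/ before nasal /n/ → [ã]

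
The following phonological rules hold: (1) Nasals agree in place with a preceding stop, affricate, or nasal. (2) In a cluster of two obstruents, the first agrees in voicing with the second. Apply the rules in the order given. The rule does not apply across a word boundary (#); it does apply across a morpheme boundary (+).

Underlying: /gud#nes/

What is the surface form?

Rule 1: no segment meets the rule's conditions; no change.
After rule 1: gud#nes
Rule 2: no segment meets the rule's conditions; no change.

[gud#nes]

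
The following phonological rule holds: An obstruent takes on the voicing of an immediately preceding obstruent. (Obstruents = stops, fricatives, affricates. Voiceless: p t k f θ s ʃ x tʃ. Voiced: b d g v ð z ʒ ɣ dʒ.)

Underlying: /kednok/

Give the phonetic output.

no segment meets the rule's conditions; no change.

[kednok]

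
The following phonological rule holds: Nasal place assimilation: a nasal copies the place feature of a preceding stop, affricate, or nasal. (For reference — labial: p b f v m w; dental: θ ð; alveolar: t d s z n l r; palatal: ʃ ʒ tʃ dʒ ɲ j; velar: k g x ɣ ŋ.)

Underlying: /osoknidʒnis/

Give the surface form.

/n/ after /k/ (velar) → [ŋ]
/n/ after /dʒ/ (palatal) → [ɲ]

[osokŋidʒɲis]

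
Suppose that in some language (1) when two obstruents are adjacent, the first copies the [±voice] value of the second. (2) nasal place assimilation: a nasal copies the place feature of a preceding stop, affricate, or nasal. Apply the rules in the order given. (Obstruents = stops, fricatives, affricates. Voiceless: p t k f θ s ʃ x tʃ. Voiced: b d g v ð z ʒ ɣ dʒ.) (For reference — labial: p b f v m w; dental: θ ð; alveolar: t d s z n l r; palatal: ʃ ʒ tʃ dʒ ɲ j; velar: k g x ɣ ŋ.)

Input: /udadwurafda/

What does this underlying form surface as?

[udadwuravda]

Rule 1: /f/ before /d/ (voiced) → [v]
After rule 1: udadwuravda
Rule 2: no segment meets the rule's conditions; no change.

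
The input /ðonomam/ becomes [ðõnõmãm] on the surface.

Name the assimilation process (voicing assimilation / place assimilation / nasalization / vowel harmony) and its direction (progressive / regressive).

/o/→[õ] /o/→[õ] /a/→[ã].
Each target copies a feature from the following segment, so the direction is regressive.

nasalization, regressive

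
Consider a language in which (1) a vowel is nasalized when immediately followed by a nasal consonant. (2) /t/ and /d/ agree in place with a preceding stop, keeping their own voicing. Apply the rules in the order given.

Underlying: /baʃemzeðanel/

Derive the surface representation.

[baʃẽmzeðãnel]

Rule 1: /e/ before nasal /m/ → [ẽ]
Rule 1: /a/ before nasal /n/ → [ã]
After rule 1: baʃẽmzeðãnel
Rule 2: no segment meets the rule's conditions; no change.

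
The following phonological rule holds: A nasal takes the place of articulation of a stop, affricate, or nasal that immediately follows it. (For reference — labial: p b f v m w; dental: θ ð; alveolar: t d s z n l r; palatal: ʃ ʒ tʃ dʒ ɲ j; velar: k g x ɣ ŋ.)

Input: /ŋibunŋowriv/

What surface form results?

/n/ before /ŋ/ (velar) → [ŋ]

[ŋibuŋŋowriv]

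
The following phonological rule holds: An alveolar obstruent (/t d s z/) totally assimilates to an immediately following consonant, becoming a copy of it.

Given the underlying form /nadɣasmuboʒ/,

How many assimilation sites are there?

2

/d/ before /ɣ/ → [ɣ] (total assimilation)
/s/ before /m/ → [m] (total assimilation)
2 segments change.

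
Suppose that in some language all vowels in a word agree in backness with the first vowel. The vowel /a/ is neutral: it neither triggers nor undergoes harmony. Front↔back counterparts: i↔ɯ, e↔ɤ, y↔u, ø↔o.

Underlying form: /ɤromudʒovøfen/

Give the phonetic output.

[ɤromudʒovofɤn]

/ø/ harmonizes with /ɤ/ ([+back]) → [o]
/e/ harmonizes with /ɤ/ ([+back]) → [ɤ]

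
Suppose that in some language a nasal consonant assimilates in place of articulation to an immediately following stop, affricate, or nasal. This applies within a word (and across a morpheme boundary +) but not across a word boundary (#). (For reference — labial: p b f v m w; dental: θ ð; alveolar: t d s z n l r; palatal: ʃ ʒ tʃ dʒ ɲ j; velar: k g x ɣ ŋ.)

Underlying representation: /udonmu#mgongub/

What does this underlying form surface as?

[udommu#ŋgoŋgub]

/n/ before /m/ (labial) → [m]
/m/ before /g/ (velar) → [ŋ]
/n/ before /g/ (velar) → [ŋ]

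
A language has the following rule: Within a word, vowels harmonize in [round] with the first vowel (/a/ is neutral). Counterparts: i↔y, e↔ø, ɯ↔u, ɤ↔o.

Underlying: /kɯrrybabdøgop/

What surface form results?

[kɯrribabdegɤp]

/y/ harmonizes with /ɯ/ ([-round]) → [i]
/ø/ harmonizes with /ɯ/ ([-round]) → [e]
/o/ harmonizes with /ɯ/ ([-round]) → [ɤ]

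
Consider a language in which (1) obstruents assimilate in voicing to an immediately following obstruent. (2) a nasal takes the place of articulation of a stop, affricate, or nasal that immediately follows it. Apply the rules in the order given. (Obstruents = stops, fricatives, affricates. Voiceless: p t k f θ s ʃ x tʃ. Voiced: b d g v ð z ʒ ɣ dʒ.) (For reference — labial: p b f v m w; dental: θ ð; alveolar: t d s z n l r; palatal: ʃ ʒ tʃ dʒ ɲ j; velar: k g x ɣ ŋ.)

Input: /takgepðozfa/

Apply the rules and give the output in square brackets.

[taggebðosfa]

Rule 1: /k/ before /g/ (voiced) → [g]
Rule 1: /p/ before /ð/ (voiced) → [b]
Rule 1: /z/ before /f/ (voiceless) → [s]
After rule 1: taggebðosfa
Rule 2: no segment meets the rule's conditions; no change.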